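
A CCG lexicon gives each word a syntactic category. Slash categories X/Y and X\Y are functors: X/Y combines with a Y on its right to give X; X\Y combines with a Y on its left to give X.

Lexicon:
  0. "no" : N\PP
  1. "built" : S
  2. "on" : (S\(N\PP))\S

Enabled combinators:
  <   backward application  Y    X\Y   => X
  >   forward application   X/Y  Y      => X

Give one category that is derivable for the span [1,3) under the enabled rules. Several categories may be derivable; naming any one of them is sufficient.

[0,3] S   <
  [0,1] "no" : N\PP
  [1,3] S\(N\PP)   <
    [1,2] "built" : S
    [2,3] "on" : (S\(N\PP))\S

S\(N\PP)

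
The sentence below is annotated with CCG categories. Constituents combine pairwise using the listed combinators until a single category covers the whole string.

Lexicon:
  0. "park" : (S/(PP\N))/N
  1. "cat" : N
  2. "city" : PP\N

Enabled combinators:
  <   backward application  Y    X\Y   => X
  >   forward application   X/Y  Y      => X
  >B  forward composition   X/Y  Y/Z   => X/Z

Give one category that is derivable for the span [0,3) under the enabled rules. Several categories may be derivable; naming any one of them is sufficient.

S

[0,3] S   >
  [0,2] S/(PP\N)   >
    [0,1] "park" : (S/(PP\N))/N
    [1,2] "cat" : N
  [2,3] "city" : PP\N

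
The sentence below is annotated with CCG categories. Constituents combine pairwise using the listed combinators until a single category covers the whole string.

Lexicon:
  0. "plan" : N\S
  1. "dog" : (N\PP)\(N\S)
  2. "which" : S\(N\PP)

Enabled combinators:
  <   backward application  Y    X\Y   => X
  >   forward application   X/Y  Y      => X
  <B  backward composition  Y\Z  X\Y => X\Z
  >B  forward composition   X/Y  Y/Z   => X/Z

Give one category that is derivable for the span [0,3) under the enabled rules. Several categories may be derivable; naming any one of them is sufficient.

S

[0,3] S   <
  [0,2] N\PP   <
    [0,1] "plan" : N\S
    [1,2] "dog" : (N\PP)\(N\S)
  [2,3] "which" : S\(N\PP)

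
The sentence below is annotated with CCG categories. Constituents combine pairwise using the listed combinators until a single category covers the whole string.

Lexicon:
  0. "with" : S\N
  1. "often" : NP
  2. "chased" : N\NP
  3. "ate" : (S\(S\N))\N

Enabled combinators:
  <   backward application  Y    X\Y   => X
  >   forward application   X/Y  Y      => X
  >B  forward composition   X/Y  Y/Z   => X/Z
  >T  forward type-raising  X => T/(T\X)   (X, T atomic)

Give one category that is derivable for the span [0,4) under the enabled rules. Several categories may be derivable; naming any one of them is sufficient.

S

[0,4] S   <
  [0,1] "with" : S\N
  [1,4] S\(S\N)   <
    [1,3] N   >
      [1,2] N/(N\NP)   >T
        [1,2] "often" : NP
      [2,3] "chased" : N\NP
    [3,4] "ate" : (S\(S\N))\N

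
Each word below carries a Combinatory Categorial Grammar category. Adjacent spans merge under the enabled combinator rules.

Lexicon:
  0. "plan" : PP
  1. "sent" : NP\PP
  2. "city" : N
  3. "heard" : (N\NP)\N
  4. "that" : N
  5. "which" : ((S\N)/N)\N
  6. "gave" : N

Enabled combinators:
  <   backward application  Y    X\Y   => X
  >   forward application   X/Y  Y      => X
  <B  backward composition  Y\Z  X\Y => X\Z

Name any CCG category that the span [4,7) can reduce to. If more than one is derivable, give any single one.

[0,7] S   <
  [0,4] N   <
    [0,1] "plan" : PP
    [1,4] N\PP   <B
      [1,2] "sent" : NP\PP
      [2,4] N\NP   <
        [2,3] "city" : N
        [3,4] "heard" : (N\NP)\N
  [4,7] S\N   >
    [4,6] (S\N)/N   <
      [4,5] "that" : N
      [5,6] "which" : ((S\N)/N)\N
    [6,7] "gave" : N

S\N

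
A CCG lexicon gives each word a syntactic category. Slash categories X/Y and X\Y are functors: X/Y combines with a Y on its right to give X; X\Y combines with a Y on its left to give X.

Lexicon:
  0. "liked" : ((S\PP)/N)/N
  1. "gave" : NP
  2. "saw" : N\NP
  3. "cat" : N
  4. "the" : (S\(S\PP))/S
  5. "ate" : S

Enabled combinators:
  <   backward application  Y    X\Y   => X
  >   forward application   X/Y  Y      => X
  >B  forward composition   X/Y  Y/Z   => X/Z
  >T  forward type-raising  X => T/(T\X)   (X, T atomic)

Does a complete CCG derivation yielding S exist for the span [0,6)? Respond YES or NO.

YES

[0,6] S   <
  [0,4] S\PP   >
    [0,3] (S\PP)/N   >
      [0,1] "liked" : ((S\PP)/N)/N
      [1,3] N   <
        [1,2] "gave" : NP
        [2,3] "saw" : N\NP
    [3,4] "cat" : N
  [4,6] S\(S\PP)   >
    [4,5] "the" : (S\(S\PP))/S
    [5,6] "ate" : S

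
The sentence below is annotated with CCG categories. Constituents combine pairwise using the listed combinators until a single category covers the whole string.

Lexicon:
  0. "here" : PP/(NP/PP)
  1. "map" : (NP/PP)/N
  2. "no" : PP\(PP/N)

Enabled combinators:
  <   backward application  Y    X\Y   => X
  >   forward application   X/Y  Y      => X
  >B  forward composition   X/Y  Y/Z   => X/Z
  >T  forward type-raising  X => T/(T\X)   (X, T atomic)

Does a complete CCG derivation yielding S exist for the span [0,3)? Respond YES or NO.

NO

PP/(NP/PP) (NP/PP)/N PP\(PP/N)
CKY chart[0,3] = {N/(N\PP), NP/(NP\PP), PP, PP/(PP\PP), S/(S\PP)}; S ∉ chart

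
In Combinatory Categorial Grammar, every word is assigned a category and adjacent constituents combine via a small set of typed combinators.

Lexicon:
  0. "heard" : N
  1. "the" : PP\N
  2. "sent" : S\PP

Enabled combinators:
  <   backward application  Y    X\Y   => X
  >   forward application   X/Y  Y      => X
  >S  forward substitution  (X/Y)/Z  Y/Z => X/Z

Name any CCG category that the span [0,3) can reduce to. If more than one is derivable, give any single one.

[0,3] S   <
  [0,2] PP   <
    [0,1] "heard" : N
    [1,2] "the" : PP\N
  [2,3] "sent" : S\PP

S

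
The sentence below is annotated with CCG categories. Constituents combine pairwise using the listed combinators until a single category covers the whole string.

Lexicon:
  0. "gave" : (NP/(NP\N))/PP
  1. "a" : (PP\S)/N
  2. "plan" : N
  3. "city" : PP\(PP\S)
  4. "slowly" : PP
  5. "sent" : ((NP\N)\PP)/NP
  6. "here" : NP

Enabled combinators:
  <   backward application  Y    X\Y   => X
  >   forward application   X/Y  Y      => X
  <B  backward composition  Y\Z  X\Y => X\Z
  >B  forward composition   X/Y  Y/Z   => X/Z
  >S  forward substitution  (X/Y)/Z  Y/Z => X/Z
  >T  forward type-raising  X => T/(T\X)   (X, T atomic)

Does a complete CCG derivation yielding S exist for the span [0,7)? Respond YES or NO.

(NP/(NP\N))/PP (PP\S)/N N PP\(PP\S) PP ((NP\N)\PP)/NP NP
CKY chart[0,7] = {N/(N\NP), NP, NP/(NP\NP), PP/(PP\NP), S/(S\NP)}; S ∉ chart

NO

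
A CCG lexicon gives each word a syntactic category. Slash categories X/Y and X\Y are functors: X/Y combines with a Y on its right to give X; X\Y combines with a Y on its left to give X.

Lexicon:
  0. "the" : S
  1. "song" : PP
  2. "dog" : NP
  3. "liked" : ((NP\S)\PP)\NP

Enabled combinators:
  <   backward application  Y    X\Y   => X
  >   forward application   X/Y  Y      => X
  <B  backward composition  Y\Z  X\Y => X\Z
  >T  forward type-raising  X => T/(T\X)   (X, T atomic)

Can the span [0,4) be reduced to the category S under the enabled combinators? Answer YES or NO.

S PP NP ((NP\S)\PP)\NP
CKY chart[0,4] = {N/(N\NP), NP, NP/(NP\NP), PP/(PP\NP), S/(S\NP)}; S ∉ chart

NO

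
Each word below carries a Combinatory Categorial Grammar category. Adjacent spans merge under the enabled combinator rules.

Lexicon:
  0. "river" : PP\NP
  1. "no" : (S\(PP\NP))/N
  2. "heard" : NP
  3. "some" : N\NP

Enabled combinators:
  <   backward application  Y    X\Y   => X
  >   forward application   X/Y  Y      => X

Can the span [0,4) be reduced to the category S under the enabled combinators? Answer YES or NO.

YES

[0,4] S   <
  [0,1] "river" : PP\NP
  [1,4] S\(PP\NP)   >
    [1,2] "no" : (S\(PP\NP))/N
    [2,4] N   <
      [2,3] "heard" : NP
      [3,4] "some" : N\NP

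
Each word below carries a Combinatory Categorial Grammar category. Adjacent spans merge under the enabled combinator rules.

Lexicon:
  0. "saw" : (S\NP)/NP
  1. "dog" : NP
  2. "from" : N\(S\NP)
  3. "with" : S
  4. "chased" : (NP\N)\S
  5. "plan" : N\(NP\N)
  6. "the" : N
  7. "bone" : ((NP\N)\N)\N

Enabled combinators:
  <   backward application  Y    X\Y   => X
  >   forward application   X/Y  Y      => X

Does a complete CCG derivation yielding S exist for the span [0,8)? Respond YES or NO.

(S\NP)/NP NP N\(S\NP) S (NP\N)\S N\(NP\N) N ((NP\N)\N)\N
CKY chart[0,8] = {NP}; S ∉ chart

NO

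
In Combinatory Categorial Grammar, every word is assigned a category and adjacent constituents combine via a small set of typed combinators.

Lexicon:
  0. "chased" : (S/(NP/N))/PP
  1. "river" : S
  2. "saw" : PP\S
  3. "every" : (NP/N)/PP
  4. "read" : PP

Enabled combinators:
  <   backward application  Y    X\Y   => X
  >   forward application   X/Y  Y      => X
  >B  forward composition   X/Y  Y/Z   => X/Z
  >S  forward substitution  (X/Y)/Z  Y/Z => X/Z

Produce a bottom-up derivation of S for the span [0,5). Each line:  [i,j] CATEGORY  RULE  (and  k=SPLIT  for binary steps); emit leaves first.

[0,1] (S/(NP/N))/PP  lex  "chased"
[1,2] S  lex  "river"
[2,3] PP\S  lex  "saw"
[1,3] PP  <  k=2
[0,3] S/(NP/N)  >  k=1
[3,4] (NP/N)/PP  lex  "every"
[0,4] S/PP  >B  k=3
[4,5] PP  lex  "read"
[0,5] S  >  k=4

[0,5] S   >
  [0,4] S/PP   >B
    [0,3] S/(NP/N)   >
      [0,1] "chased" : (S/(NP/N))/PP
      [1,3] PP   <
        [1,2] "river" : S
        [2,3] "saw" : PP\S
    [3,4] "every" : (NP/N)/PP
  [4,5] "read" : PP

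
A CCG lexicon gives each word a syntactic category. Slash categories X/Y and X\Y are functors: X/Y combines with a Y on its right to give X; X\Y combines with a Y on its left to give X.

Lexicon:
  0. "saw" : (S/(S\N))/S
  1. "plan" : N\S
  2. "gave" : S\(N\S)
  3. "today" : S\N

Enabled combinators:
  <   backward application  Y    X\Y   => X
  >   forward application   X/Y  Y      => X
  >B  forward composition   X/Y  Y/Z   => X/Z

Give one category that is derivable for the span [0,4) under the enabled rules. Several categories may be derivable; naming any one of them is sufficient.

[0,4] S   >
  [0,3] S/(S\N)   >
    [0,1] "saw" : (S/(S\N))/S
    [1,3] S   <
      [1,2] "plan" : N\S
      [2,3] "gave" : S\(N\S)
  [3,4] "today" : S\N

S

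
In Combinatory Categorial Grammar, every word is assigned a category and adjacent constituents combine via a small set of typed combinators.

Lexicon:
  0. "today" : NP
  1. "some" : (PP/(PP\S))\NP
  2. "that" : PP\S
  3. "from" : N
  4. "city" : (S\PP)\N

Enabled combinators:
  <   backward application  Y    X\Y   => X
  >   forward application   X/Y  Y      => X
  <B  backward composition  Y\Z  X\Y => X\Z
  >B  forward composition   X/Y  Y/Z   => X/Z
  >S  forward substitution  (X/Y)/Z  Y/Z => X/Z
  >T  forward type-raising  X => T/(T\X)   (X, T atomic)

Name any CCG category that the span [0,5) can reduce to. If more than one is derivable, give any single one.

S

[0,5] S   <
  [0,3] PP   >
    [0,2] PP/(PP\S)   <
      [0,1] "today" : NP
      [1,2] "some" : (PP/(PP\S))\NP
    [2,3] "that" : PP\S
  [3,5] S\PP   <
    [3,4] "from" : N
    [4,5] "city" : (S\PP)\N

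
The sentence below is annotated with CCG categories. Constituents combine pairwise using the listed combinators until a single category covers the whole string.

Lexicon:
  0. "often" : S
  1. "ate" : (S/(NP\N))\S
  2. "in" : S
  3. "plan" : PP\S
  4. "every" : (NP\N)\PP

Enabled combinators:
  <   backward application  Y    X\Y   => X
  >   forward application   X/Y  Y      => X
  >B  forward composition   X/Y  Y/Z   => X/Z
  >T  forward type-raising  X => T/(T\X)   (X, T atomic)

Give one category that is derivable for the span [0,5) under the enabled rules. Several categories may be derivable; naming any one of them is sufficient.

S

[0,5] S   >
  [0,2] S/(NP\N)   <
    [0,1] "often" : S
    [1,2] "ate" : (S/(NP\N))\S
  [2,5] NP\N   <
    [2,4] PP   <
      [2,3] "in" : S
      [3,4] "plan" : PP\S
    [4,5] "every" : (NP\N)\PP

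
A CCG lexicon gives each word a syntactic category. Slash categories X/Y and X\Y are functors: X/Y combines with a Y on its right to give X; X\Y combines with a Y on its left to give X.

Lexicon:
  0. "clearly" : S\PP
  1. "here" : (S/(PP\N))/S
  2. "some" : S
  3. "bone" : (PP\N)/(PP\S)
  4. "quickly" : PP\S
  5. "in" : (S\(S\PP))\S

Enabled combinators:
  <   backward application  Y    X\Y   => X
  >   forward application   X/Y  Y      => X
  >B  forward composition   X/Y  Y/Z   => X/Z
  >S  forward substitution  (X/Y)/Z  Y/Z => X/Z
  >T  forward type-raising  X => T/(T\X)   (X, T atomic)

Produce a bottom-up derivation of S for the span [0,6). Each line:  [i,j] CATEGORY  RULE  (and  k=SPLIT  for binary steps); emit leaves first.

[0,6] S   <
  [0,1] "clearly" : S\PP
  [1,6] S\(S\PP)   <
    [1,5] S   >
      [1,3] S/(PP\N)   >
        [1,2] "here" : (S/(PP\N))/S
        [2,3] "some" : S
      [3,5] PP\N   >
        [3,4] "bone" : (PP\N)/(PP\S)
        [4,5] "quickly" : PP\S
    [5,6] "in" : (S\(S\PP))\S

[0,1] S\PP  lex  "clearly"
[1,2] (S/(PP\N))/S  lex  "here"
[2,3] S  lex  "some"
[1,3] S/(PP\N)  >  k=2
[3,4] (PP\N)/(PP\S)  lex  "bone"
[4,5] PP\S  lex  "quickly"
[3,5] PP\N  >  k=4
[1,5] S  >  k=3
[5,6] (S\(S\PP))\S  lex  "in"
[1,6] S\(S\PP)  <  k=5
[0,6] S  <  k=1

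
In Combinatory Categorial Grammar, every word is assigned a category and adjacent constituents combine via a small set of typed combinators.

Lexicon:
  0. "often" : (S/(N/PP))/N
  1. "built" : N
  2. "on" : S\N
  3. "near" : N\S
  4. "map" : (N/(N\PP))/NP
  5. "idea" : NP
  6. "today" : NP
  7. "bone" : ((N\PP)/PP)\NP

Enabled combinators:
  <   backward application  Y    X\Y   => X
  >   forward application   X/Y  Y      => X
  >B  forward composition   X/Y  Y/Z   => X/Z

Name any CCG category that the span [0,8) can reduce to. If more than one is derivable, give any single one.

S

[0,8] S   >
  [0,4] S/(N/PP)   >
    [0,1] "often" : (S/(N/PP))/N
    [1,4] N   <
      [1,3] S   <
        [1,2] "built" : N
        [2,3] "on" : S\N
      [3,4] "near" : N\S
  [4,8] N/PP   >B
    [4,6] N/(N\PP)   >
      [4,5] "map" : (N/(N\PP))/NP
      [5,6] "idea" : NP
    [6,8] (N\PP)/PP   <
      [6,7] "today" : NP
      [7,8] "bone" : ((N\PP)/PP)\NP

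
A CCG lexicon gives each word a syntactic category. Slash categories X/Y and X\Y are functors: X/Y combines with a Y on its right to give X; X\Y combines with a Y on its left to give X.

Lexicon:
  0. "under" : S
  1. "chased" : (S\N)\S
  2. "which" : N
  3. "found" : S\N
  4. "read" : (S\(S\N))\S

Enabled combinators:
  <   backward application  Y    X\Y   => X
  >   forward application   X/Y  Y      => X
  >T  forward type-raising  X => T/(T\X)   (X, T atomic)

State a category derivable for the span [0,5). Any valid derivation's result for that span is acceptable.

S

[0,5] S   <
  [0,2] S\N   <
    [0,1] "under" : S
    [1,2] "chased" : (S\N)\S
  [2,5] S\(S\N)   <
    [2,4] S   >
      [2,3] S/(S\N)   >T
        [2,3] "which" : N
      [3,4] "found" : S\N
    [4,5] "read" : (S\(S\N))\S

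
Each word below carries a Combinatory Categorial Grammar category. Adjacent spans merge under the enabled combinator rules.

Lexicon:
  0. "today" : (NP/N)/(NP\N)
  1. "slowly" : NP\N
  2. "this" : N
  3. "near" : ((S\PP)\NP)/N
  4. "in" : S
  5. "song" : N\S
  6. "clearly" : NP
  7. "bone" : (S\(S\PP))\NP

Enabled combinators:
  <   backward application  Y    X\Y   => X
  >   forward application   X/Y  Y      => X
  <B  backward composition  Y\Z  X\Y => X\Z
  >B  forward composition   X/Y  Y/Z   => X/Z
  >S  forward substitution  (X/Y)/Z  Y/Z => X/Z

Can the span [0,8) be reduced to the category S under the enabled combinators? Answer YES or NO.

[0,8] S   <
  [0,3] NP   >
    [0,2] NP/N   >
      [0,1] "today" : (NP/N)/(NP\N)
      [1,2] "slowly" : NP\N
    [2,3] "this" : N
  [3,8] S\NP   <B
    [3,6] (S\PP)\NP   >
      [3,4] "near" : ((S\PP)\NP)/N
      [4,6] N   <
        [4,5] "in" : S
        [5,6] "song" : N\S
    [6,8] S\(S\PP)   <
      [6,7] "clearly" : NP
      [7,8] "bone" : (S\(S\PP))\NP

YES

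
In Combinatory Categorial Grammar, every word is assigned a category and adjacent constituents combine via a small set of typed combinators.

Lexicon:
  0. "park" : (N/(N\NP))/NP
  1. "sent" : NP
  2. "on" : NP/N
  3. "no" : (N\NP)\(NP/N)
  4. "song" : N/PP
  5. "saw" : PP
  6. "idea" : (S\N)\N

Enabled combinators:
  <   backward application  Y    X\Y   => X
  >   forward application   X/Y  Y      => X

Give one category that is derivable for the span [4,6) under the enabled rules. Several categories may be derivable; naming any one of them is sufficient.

N

[0,7] S   <
  [0,4] N   >
    [0,2] N/(N\NP)   >
      [0,1] "park" : (N/(N\NP))/NP
      [1,2] "sent" : NP
    [2,4] N\NP   <
      [2,3] "on" : NP/N
      [3,4] "no" : (N\NP)\(NP/N)
  [4,7] S\N   <
    [4,6] N   >
      [4,5] "song" : N/PP
      [5,6] "saw" : PP
    [6,7] "idea" : (S\N)\N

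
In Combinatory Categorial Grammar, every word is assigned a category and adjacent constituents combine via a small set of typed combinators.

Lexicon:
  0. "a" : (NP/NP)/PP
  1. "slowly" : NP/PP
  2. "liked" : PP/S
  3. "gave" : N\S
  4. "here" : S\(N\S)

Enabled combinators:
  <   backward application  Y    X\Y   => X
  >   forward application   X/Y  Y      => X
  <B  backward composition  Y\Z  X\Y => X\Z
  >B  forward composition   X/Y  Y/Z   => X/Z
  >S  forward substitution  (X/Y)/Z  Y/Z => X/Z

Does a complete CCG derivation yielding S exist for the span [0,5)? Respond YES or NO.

(NP/NP)/PP NP/PP PP/S N\S S\(N\S)
CKY chart[0,5] = {NP}; S ∉ chart

NO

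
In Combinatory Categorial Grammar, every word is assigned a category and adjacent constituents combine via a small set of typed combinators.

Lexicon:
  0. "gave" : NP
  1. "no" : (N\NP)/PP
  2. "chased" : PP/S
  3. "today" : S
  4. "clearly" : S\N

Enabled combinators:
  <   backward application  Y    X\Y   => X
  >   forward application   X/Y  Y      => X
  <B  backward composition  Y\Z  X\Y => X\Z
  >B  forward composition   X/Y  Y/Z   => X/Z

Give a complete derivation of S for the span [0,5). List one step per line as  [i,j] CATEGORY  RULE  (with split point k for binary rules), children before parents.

[0,5] S   <
  [0,4] N   <
    [0,1] "gave" : NP
    [1,4] N\NP   >
      [1,2] "no" : (N\NP)/PP
      [2,4] PP   >
        [2,3] "chased" : PP/S
        [3,4] "today" : S
  [4,5] "clearly" : S\N

[0,1] NP  lex  "gave"
[1,2] (N\NP)/PP  lex  "no"
[2,3] PP/S  lex  "chased"
[3,4] S  lex  "today"
[2,4] PP  >  k=3
[1,4] N\NP  >  k=2
[0,4] N  <  k=1
[4,5] S\N  lex  "clearly"
[0,5] S  <  k=4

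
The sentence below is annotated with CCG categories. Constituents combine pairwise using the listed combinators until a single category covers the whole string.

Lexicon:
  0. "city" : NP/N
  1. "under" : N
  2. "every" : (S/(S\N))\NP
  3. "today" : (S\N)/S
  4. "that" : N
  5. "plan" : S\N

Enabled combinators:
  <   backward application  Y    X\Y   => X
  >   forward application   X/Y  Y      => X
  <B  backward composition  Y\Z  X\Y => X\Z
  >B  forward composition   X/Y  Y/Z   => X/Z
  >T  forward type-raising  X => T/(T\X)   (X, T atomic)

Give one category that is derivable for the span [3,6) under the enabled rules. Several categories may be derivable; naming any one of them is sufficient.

[0,6] S   >
  [0,3] S/(S\N)   <
    [0,2] NP   >
      [0,1] "city" : NP/N
      [1,2] "under" : N
    [2,3] "every" : (S/(S\N))\NP
  [3,6] S\N   >
    [3,4] "today" : (S\N)/S
    [4,6] S   >
      [4,5] S/(S\N)   >T
        [4,5] "that" : N
      [5,6] "plan" : S\N

S\N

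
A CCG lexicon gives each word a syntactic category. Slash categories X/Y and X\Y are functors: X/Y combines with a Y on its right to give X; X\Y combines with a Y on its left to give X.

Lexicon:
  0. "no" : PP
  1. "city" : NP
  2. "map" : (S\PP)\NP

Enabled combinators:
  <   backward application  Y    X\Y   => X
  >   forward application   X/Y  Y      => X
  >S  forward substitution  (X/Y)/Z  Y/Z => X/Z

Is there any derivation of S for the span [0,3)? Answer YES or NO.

YES

[0,3] S   <
  [0,1] "no" : PP
  [1,3] S\PP   <
    [1,2] "city" : NP
    [2,3] "map" : (S\PP)\NP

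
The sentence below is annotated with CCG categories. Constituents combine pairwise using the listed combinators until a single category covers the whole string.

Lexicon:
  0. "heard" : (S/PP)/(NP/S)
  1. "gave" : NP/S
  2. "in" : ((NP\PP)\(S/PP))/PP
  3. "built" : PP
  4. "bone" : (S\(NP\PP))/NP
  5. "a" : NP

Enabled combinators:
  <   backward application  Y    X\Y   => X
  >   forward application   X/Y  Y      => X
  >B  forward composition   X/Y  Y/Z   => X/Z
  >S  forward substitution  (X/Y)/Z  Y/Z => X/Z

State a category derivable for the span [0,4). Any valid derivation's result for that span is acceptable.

[0,6] S   <
  [0,4] NP\PP   <
    [0,2] S/PP   >
      [0,1] "heard" : (S/PP)/(NP/S)
      [1,2] "gave" : NP/S
    [2,4] (NP\PP)\(S/PP)   >
      [2,3] "in" : ((NP\PP)\(S/PP))/PP
      [3,4] "built" : PP
  [4,6] S\(NP\PP)   >
    [4,5] "bone" : (S\(NP\PP))/NP
    [5,6] "a" : NP

NP\PP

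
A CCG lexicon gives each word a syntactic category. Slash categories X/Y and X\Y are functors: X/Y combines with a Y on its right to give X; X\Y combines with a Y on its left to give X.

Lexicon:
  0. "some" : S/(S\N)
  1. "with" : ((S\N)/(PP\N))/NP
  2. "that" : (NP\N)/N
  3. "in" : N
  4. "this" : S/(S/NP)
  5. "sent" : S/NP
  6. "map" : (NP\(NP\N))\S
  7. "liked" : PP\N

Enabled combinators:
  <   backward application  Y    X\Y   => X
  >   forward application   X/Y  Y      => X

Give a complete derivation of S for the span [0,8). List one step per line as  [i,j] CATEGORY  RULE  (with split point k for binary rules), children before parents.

[0,1] S/(S\N)  lex  "some"
[1,2] ((S\N)/(PP\N))/NP  lex  "with"
[2,3] (NP\N)/N  lex  "that"
[3,4] N  lex  "in"
[2,4] NP\N  >  k=3
[4,5] S/(S/NP)  lex  "this"
[5,6] S/NP  lex  "sent"
[4,6] S  >  k=5
[6,7] (NP\(NP\N))\S  lex  "map"
[4,7] NP\(NP\N)  <  k=6
[2,7] NP  <  k=4
[1,7] (S\N)/(PP\N)  >  k=2
[7,8] PP\N  lex  "liked"
[1,8] S\N  >  k=7
[0,8] S  >  k=1

[0,8] S   >
  [0,1] "some" : S/(S\N)
  [1,8] S\N   >
    [1,7] (S\N)/(PP\N)   >
      [1,2] "with" : ((S\N)/(PP\N))/NP
      [2,7] NP   <
        [2,4] NP\N   >
          [2,3] "that" : (NP\N)/N
          [3,4] "in" : N
        [4,7] NP\(NP\N)   <
          [4,6] S   >
            [4,5] "this" : S/(S/NP)
            [5,6] "sent" : S/NP
          [6,7] "map" : (NP\(NP\N))\S
    [7,8] "liked" : PP\N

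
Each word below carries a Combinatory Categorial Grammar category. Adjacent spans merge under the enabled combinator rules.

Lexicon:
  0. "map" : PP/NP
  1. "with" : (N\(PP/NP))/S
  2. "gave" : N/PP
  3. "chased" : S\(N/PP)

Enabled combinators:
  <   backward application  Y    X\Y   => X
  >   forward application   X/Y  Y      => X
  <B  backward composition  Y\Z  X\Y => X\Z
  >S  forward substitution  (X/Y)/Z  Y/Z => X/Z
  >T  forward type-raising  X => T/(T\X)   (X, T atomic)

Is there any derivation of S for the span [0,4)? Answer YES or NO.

NO

PP/NP (N\(PP/NP))/S N/PP S\(N/PP)
CKY chart[0,4] = {N, N/(N\N), NP/(NP\N), PP/(PP\N), S/(S\N)}; S ∉ chart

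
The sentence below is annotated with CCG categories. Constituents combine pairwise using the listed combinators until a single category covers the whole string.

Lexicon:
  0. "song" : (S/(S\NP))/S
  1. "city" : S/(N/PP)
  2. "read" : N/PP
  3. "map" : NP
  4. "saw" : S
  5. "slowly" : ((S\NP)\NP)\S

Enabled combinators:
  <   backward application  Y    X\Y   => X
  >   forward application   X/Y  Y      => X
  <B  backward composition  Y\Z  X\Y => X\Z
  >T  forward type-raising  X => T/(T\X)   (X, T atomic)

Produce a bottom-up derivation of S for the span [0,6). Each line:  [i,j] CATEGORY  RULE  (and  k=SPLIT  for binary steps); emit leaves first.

[0,6] S   >
  [0,3] S/(S\NP)   >
    [0,1] "song" : (S/(S\NP))/S
    [1,3] S   >
      [1,2] "city" : S/(N/PP)
      [2,3] "read" : N/PP
  [3,6] S\NP   <
    [3,4] "map" : NP
    [4,6] (S\NP)\NP   <
      [4,5] "saw" : S
      [5,6] "slowly" : ((S\NP)\NP)\S

[0,1] (S/(S\NP))/S  lex  "song"
[1,2] S/(N/PP)  lex  "city"
[2,3] N/PP  lex  "read"
[1,3] S  >  k=2
[0,3] S/(S\NP)  >  k=1
[3,4] NP  lex  "map"
[4,5] S  lex  "saw"
[5,6] ((S\NP)\NP)\S  lex  "slowly"
[4,6] (S\NP)\NP  <  k=5
[3,6] S\NP  <  k=4
[0,6] S  >  k=3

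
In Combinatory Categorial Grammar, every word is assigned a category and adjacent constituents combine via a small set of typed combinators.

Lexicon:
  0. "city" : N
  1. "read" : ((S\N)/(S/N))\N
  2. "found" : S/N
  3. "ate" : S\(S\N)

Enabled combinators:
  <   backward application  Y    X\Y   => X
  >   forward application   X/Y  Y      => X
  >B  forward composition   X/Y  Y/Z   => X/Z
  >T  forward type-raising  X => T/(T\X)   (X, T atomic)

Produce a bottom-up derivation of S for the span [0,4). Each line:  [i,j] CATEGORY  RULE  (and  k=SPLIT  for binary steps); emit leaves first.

[0,1] N  lex  "city"
[1,2] ((S\N)/(S/N))\N  lex  "read"
[0,2] (S\N)/(S/N)  <  k=1
[2,3] S/N  lex  "found"
[0,3] S\N  >  k=2
[3,4] S\(S\N)  lex  "ate"
[0,4] S  <  k=3

[0,4] S   <
  [0,3] S\N   >
    [0,2] (S\N)/(S/N)   <
      [0,1] "city" : N
      [1,2] "read" : ((S\N)/(S/N))\N
    [2,3] "found" : S/N
  [3,4] "ate" : S\(S\N)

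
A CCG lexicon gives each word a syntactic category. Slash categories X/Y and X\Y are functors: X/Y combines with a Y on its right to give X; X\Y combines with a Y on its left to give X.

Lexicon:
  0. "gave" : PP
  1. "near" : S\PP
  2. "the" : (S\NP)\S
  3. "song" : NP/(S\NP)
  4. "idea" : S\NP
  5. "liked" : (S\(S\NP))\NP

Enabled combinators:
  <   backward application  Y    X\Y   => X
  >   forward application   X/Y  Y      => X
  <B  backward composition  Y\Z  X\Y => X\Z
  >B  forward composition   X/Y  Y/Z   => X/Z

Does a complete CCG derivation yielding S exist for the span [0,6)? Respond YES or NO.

YES

[0,6] S   <
  [0,3] S\NP   <
    [0,2] S   <
      [0,1] "gave" : PP
      [1,2] "near" : S\PP
    [2,3] "the" : (S\NP)\S
  [3,6] S\(S\NP)   <
    [3,5] NP   >
      [3,4] "song" : NP/(S\NP)
      [4,5] "idea" : S\NP
    [5,6] "liked" : (S\(S\NP))\NP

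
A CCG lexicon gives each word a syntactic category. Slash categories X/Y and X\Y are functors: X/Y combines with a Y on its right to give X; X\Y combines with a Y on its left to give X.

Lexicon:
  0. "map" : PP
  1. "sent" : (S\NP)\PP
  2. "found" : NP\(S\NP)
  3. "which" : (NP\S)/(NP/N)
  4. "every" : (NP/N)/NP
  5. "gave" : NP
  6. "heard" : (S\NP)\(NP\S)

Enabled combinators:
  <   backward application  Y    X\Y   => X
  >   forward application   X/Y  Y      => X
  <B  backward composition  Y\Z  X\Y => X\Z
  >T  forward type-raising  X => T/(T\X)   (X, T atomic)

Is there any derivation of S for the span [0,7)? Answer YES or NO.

YES

[0,7] S   <
  [0,3] NP   <
    [0,1] "map" : PP
    [1,3] NP\PP   <B
      [1,2] "sent" : (S\NP)\PP
      [2,3] "found" : NP\(S\NP)
  [3,7] S\NP   <
    [3,6] NP\S   >
      [3,4] "which" : (NP\S)/(NP/N)
      [4,6] NP/N   >
        [4,5] "every" : (NP/N)/NP
        [5,6] "gave" : NP
    [6,7] "heard" : (S\NP)\(NP\S)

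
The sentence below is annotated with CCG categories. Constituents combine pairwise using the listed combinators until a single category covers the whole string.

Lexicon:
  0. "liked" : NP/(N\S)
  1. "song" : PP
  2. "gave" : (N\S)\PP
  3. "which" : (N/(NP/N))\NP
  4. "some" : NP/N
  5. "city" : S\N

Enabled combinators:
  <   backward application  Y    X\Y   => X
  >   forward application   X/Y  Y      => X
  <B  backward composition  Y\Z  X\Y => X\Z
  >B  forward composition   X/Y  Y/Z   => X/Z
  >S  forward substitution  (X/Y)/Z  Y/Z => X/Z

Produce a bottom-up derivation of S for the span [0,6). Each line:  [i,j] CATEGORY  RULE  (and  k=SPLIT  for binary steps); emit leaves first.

[0,6] S   <
  [0,5] N   >
    [0,4] N/(NP/N)   <
      [0,3] NP   >
        [0,1] "liked" : NP/(N\S)
        [1,3] N\S   <
          [1,2] "song" : PP
          [2,3] "gave" : (N\S)\PP
      [3,4] "which" : (N/(NP/N))\NP
    [4,5] "some" : NP/N
  [5,6] "city" : S\N

[0,1] NP/(N\S)  lex  "liked"
[1,2] PP  lex  "song"
[2,3] (N\S)\PP  lex  "gave"
[1,3] N\S  <  k=2
[0,3] NP  >  k=1
[3,4] (N/(NP/N))\NP  lex  "which"
[0,4] N/(NP/N)  <  k=3
[4,5] NP/N  lex  "some"
[0,5] N  >  k=4
[5,6] S\N  lex  "city"
[0,6] S  <  k=5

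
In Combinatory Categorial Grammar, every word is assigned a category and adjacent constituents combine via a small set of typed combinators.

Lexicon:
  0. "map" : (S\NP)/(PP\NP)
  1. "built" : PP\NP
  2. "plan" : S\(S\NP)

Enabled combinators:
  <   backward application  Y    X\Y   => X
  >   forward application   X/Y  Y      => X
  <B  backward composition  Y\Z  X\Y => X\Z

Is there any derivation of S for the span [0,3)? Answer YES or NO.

YES

[0,3] S   <
  [0,2] S\NP   >
    [0,1] "map" : (S\NP)/(PP\NP)
    [1,2] "built" : PP\NP
  [2,3] "plan" : S\(S\NP)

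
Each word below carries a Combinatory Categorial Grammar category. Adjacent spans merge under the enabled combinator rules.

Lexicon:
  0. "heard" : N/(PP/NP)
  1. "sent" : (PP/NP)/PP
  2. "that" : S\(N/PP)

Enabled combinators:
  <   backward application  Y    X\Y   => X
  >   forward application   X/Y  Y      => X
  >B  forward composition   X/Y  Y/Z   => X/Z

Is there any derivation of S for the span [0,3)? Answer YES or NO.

YES

[0,3] S   <
  [0,2] N/PP   >B
    [0,1] "heard" : N/(PP/NP)
    [1,2] "sent" : (PP/NP)/PP
  [2,3] "that" : S\(N/PP)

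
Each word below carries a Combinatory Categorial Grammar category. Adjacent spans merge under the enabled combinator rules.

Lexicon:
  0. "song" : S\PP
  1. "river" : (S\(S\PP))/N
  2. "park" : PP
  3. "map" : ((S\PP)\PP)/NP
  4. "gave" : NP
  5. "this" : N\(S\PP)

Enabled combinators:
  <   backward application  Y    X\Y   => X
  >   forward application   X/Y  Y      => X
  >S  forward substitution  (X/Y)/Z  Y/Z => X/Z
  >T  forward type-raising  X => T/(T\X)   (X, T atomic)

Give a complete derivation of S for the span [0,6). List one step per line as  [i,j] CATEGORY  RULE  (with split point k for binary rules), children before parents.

[0,6] S   <
  [0,1] "song" : S\PP
  [1,6] S\(S\PP)   >
    [1,2] "river" : (S\(S\PP))/N
    [2,6] N   <
      [2,5] S\PP   <
        [2,3] "park" : PP
        [3,5] (S\PP)\PP   >
          [3,4] "map" : ((S\PP)\PP)/NP
          [4,5] "gave" : NP
      [5,6] "this" : N\(S\PP)

[0,1] S\PP  lex  "song"
[1,2] (S\(S\PP))/N  lex  "river"
[2,3] PP  lex  "park"
[3,4] ((S\PP)\PP)/NP  lex  "map"
[4,5] NP  lex  "gave"
[3,5] (S\PP)\PP  >  k=4
[2,5] S\PP  <  k=3
[5,6] N\(S\PP)  lex  "this"
[2,6] N  <  k=5
[1,6] S\(S\PP)  >  k=2
[0,6] S  <  k=1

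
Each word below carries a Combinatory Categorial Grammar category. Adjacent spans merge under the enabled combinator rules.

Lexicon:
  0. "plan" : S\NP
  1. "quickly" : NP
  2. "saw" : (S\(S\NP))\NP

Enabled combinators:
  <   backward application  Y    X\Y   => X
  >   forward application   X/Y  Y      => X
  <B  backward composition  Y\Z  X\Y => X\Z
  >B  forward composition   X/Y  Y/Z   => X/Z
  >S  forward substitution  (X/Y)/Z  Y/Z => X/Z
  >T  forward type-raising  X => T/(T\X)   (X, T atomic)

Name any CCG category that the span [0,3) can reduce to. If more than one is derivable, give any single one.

[0,3] S   <
  [0,1] "plan" : S\NP
  [1,3] S\(S\NP)   <
    [1,2] "quickly" : NP
    [2,3] "saw" : (S\(S\NP))\NP

S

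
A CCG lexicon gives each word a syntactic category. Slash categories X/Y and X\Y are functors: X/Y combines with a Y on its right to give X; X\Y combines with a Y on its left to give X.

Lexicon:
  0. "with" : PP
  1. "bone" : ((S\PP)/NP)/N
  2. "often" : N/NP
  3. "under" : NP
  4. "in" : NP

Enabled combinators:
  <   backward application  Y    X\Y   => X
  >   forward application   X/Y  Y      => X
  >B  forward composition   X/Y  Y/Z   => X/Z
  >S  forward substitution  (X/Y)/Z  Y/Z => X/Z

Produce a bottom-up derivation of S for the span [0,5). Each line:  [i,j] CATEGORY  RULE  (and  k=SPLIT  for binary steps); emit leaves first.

[0,5] S   <
  [0,1] "with" : PP
  [1,5] S\PP   >
    [1,4] (S\PP)/NP   >
      [1,2] "bone" : ((S\PP)/NP)/N
      [2,4] N   >
        [2,3] "often" : N/NP
        [3,4] "under" : NP
    [4,5] "in" : NP

[0,1] PP  lex  "with"
[1,2] ((S\PP)/NP)/N  lex  "bone"
[2,3] N/NP  lex  "often"
[3,4] NP  lex  "under"
[2,4] N  >  k=3
[1,4] (S\PP)/NP  >  k=2
[4,5] NP  lex  "in"
[1,5] S\PP  >  k=4
[0,5] S  <  k=1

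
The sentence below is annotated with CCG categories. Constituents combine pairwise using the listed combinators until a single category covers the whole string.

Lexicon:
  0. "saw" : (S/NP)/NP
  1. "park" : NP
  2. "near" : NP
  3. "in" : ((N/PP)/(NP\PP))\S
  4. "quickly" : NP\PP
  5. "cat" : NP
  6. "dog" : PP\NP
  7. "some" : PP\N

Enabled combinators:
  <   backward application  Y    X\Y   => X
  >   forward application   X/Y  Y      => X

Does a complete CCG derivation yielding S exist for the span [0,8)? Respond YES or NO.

NO

(S/NP)/NP NP NP ((N/PP)/(NP\PP))\S NP\PP NP PP\NP PP\N
CKY chart[0,8] = {PP}; S ∉ chart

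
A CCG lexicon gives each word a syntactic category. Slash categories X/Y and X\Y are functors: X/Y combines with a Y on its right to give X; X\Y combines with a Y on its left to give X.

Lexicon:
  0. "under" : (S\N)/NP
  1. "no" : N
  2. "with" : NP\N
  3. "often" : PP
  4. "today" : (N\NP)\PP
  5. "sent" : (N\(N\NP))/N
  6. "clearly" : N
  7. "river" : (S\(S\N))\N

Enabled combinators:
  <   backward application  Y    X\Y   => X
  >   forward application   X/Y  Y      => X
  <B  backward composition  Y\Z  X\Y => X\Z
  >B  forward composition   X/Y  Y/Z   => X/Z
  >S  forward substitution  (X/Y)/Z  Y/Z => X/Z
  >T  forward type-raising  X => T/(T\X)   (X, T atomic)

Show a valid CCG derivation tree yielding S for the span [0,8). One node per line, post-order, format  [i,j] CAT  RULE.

[0,1] (S\N)/NP  lex  "under"
[1,2] N  lex  "no"
[2,3] NP\N  lex  "with"
[1,3] NP  <  k=2
[0,3] S\N  >  k=1
[3,4] PP  lex  "often"
[4,5] (N\NP)\PP  lex  "today"
[3,5] N\NP  <  k=4
[5,6] (N\(N\NP))/N  lex  "sent"
[6,7] N  lex  "clearly"
[5,7] N\(N\NP)  >  k=6
[3,7] N  <  k=5
[7,8] (S\(S\N))\N  lex  "river"
[3,8] S\(S\N)  <  k=7
[0,8] S  <  k=3

[0,8] S   <
  [0,3] S\N   >
    [0,1] "under" : (S\N)/NP
    [1,3] NP   <
      [1,2] "no" : N
      [2,3] "with" : NP\N
  [3,8] S\(S\N)   <
    [3,7] N   <
      [3,5] N\NP   <
        [3,4] "often" : PP
        [4,5] "today" : (N\NP)\PP
      [5,7] N\(N\NP)   >
        [5,6] "sent" : (N\(N\NP))/N
        [6,7] "clearly" : N
    [7,8] "river" : (S\(S\N))\N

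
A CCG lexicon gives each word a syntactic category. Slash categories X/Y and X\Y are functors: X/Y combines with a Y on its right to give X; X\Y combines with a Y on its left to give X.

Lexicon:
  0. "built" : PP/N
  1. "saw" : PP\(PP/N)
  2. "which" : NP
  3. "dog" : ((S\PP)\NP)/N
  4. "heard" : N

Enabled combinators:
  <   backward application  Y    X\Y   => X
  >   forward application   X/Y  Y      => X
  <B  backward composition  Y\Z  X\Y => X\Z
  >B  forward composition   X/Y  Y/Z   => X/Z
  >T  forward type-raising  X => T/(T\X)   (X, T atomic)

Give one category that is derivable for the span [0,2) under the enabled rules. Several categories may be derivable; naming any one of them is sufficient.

[0,5] S   <
  [0,2] PP   <
    [0,1] "built" : PP/N
    [1,2] "saw" : PP\(PP/N)
  [2,5] S\PP   <
    [2,3] "which" : NP
    [3,5] (S\PP)\NP   >
      [3,4] "dog" : ((S\PP)\NP)/N
      [4,5] "heard" : N

PP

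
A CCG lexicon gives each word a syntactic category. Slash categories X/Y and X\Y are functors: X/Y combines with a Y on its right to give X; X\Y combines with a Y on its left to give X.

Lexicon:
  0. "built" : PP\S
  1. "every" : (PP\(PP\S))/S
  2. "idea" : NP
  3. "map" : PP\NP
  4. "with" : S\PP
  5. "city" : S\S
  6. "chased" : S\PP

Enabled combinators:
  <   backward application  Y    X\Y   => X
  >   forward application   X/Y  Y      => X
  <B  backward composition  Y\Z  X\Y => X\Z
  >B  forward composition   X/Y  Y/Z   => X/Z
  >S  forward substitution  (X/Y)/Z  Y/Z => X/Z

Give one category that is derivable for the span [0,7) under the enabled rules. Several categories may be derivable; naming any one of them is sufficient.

S

[0,7] S   <
  [0,6] PP   <
    [0,1] "built" : PP\S
    [1,6] PP\(PP\S)   >
      [1,2] "every" : (PP\(PP\S))/S
      [2,6] S   <
        [2,4] PP   <
          [2,3] "idea" : NP
          [3,4] "map" : PP\NP
        [4,6] S\PP   <B
          [4,5] "with" : S\PP
          [5,6] "city" : S\S
  [6,7] "chased" : S\PP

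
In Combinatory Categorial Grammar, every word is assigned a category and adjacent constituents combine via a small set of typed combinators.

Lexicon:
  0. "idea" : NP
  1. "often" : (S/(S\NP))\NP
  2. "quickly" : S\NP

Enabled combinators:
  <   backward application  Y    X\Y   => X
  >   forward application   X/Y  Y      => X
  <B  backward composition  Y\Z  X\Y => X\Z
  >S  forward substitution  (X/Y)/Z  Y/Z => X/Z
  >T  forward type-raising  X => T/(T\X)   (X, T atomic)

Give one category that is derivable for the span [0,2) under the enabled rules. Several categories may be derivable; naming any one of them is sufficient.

S/(S\NP)

[0,3] S   >
  [0,2] S/(S\NP)   <
    [0,1] "idea" : NP
    [1,2] "often" : (S/(S\NP))\NP
  [2,3] "quickly" : S\NP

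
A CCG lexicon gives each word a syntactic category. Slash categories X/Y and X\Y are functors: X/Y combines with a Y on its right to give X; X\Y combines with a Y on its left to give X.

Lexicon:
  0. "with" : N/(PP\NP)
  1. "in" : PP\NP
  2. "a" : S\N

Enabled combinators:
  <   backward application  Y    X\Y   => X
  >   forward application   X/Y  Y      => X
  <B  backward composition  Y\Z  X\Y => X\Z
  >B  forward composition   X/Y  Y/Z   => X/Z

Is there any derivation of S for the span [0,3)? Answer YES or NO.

YES

[0,3] S   <
  [0,2] N   >
    [0,1] "with" : N/(PP\NP)
    [1,2] "in" : PP\NP
  [2,3] "a" : S\N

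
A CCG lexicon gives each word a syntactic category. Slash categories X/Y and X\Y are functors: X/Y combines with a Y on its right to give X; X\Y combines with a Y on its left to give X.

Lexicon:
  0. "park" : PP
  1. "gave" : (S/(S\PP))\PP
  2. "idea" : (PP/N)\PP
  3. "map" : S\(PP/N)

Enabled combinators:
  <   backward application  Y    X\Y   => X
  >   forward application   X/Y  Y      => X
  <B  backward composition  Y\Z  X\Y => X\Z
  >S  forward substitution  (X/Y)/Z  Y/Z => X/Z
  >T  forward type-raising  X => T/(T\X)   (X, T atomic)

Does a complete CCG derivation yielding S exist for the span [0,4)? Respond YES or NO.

[0,4] S   >
  [0,2] S/(S\PP)   <
    [0,1] "park" : PP
    [1,2] "gave" : (S/(S\PP))\PP
  [2,4] S\PP   <B
    [2,3] "idea" : (PP/N)\PP
    [3,4] "map" : S\(PP/N)

YES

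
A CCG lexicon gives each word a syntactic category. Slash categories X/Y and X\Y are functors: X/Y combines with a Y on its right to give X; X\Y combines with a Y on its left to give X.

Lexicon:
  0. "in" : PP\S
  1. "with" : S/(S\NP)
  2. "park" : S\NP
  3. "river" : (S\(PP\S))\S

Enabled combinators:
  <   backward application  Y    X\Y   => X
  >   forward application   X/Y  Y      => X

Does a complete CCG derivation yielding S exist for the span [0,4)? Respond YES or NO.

[0,4] S   <
  [0,1] "in" : PP\S
  [1,4] S\(PP\S)   <
    [1,3] S   >
      [1,2] "with" : S/(S\NP)
      [2,3] "park" : S\NP
    [3,4] "river" : (S\(PP\S))\S

YES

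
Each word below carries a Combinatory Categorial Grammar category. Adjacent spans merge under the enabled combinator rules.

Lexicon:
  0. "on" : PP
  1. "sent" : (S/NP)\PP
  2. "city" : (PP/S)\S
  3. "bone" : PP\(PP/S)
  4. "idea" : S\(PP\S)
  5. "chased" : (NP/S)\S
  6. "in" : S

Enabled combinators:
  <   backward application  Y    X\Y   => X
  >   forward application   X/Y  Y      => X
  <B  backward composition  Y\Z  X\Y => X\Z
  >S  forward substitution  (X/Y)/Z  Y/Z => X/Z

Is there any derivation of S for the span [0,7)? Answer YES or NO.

[0,7] S   >
  [0,2] S/NP   <
    [0,1] "on" : PP
    [1,2] "sent" : (S/NP)\PP
  [2,7] NP   >
    [2,6] NP/S   <
      [2,5] S   <
        [2,4] PP\S   <B
          [2,3] "city" : (PP/S)\S
          [3,4] "bone" : PP\(PP/S)
        [4,5] "idea" : S\(PP\S)
      [5,6] "chased" : (NP/S)\S
    [6,7] "in" : S

YES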